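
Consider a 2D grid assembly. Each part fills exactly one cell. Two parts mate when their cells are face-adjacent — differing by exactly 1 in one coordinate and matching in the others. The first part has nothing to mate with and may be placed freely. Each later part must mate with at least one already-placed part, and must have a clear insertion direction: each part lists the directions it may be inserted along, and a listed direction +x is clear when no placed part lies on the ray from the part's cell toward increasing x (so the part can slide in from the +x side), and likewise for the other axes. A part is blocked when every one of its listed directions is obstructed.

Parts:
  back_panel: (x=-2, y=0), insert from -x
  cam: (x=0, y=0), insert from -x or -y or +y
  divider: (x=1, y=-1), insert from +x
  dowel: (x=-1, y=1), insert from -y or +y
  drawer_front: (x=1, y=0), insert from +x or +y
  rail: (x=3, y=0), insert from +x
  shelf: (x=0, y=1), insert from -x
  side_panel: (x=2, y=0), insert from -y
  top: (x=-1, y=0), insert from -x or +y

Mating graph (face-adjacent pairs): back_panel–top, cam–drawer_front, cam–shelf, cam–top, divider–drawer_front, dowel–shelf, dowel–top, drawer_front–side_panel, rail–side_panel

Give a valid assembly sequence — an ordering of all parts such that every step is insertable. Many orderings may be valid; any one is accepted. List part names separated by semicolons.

1. rail@(3, 0) [+x clear] — {rail}
2. side_panel@(2, 0) [-y clear] — {rail, side_panel}
3. drawer_front@(1, 0) [+y clear] — {drawer_front, rail, side_panel}
4. divider@(1, -1) [+x clear] — {divider, drawer_front, rail, side_panel}
5. cam@(0, 0) [-x clear] — {cam, divider, drawer_front, rail, side_panel}
6. shelf@(0, 1) [-x clear] — {cam, divider, drawer_front, rail, shelf, side_panel}
7. dowel@(-1, 1) [-y clear] — {cam, divider, dowel, drawer_front, rail, shelf, side_panel}
8. top@(-1, 0) [-x clear] — {cam, divider, dowel, drawer_front, rail, shelf, side_panel, top}
9. back_panel@(-2, 0) [-x clear] — {back_panel, cam, divider, dowel, drawer_front, rail, shelf, side_panel, top}

rail; side_panel; drawer_front; divider; cam; shelf; dowel; top; back_panel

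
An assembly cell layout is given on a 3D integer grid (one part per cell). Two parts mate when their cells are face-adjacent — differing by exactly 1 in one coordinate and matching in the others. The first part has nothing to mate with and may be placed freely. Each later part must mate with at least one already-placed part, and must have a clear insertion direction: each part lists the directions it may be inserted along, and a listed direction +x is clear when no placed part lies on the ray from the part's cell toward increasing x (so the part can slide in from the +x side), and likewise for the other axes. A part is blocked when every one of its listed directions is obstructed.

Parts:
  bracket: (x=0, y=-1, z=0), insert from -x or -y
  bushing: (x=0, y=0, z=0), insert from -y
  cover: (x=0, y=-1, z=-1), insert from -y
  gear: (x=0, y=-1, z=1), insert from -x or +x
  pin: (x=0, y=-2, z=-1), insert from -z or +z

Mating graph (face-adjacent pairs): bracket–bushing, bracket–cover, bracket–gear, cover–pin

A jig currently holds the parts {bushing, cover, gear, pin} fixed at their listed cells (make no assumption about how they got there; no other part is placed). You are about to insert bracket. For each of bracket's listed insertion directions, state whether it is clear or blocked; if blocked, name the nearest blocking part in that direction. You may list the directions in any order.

-x: clear; -y: clear

-x: ray from bracket(0, -1, 0) has no placed part ⇒ clear
-y: ray from bracket(0, -1, 0) has no placed part ⇒ clear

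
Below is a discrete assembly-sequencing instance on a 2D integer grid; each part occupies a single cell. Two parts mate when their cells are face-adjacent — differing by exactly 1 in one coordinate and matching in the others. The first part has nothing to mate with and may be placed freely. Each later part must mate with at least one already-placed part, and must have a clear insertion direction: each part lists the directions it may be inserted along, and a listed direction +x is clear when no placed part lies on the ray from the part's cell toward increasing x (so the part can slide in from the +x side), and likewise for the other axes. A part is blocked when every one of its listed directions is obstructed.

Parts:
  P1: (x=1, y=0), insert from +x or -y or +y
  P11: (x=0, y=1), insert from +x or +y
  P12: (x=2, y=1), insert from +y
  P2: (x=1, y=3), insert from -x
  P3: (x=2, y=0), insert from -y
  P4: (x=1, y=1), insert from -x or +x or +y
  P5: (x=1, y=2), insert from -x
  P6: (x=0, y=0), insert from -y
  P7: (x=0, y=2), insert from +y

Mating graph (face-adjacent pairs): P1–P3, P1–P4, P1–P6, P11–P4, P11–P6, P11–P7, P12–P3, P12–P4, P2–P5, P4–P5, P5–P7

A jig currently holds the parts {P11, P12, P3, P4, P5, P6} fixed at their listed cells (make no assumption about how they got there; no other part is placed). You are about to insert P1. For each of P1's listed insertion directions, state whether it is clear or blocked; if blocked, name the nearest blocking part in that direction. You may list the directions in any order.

+x: nearest on ray is P3@(2, 0) ⇒ blocked
-y: ray from P1(1, 0) has no placed part ⇒ clear
+y: nearest on ray is P4@(1, 1) ⇒ blocked

+x: blocked by P3; +y: blocked by P4; -y: clear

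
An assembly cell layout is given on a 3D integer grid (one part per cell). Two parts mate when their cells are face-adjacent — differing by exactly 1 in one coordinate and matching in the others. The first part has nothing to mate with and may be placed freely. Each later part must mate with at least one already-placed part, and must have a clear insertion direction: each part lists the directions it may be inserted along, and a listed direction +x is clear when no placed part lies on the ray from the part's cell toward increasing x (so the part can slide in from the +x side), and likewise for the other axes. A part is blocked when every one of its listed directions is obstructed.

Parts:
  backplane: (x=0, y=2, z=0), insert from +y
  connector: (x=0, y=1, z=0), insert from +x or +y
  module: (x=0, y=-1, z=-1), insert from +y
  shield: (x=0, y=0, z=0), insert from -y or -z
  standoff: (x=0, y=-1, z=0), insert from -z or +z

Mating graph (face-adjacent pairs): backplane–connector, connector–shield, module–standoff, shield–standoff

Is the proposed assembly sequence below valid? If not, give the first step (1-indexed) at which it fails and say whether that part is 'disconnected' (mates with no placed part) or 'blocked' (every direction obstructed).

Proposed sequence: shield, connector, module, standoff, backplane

1. shield@(0, 0, 0) [-y clear] — {shield}
2. connector@(0, 1, 0) [+x clear] — {connector, shield}
3. module@(0, -1, -1) — no placed neighbour ⇒ disconnected

Invalid at step 3 (disconnected)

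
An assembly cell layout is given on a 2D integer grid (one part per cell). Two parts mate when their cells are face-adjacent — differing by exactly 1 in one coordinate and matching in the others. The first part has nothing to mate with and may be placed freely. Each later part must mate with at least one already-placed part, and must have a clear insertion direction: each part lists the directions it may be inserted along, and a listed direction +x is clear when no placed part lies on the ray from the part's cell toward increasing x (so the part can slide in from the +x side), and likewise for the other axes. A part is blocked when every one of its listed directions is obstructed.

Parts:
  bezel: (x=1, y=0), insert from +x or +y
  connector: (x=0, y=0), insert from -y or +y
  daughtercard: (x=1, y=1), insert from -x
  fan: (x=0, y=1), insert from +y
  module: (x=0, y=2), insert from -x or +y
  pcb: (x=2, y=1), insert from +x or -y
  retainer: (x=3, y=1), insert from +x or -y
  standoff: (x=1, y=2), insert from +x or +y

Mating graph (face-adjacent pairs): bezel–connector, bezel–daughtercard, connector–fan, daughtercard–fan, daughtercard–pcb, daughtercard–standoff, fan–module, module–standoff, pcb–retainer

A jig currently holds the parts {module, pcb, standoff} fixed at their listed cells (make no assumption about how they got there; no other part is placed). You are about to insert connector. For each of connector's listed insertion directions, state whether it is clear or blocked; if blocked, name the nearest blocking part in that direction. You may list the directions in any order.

+y: blocked by module; -y: clear

-y: ray from connector(0, 0) has no placed part ⇒ clear
+y: nearest on ray is module@(0, 2) ⇒ blocked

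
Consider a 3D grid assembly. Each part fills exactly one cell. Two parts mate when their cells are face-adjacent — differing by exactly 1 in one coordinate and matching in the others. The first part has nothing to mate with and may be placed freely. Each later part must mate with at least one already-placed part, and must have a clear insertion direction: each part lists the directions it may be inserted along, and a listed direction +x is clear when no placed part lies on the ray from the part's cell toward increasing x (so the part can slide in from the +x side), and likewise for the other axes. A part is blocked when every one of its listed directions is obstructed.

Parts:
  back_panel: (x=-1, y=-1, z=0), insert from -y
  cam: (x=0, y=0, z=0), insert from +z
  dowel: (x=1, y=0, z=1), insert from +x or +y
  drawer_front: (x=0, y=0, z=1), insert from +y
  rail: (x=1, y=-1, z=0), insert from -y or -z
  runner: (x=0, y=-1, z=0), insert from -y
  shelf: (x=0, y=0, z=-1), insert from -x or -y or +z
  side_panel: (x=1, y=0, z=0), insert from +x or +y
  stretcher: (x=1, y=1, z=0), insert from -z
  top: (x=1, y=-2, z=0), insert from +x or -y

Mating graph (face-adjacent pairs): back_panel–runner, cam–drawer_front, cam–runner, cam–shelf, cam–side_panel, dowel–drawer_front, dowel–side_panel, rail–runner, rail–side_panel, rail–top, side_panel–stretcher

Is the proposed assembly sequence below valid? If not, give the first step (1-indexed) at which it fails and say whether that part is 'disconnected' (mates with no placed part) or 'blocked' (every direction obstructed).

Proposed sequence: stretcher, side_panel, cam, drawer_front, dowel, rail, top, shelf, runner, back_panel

1. stretcher@(1, 1, 0) [-z clear] — {stretcher}
2. side_panel@(1, 0, 0) [+x clear] — {side_panel, stretcher}
3. cam@(0, 0, 0) [+z clear] — {cam, side_panel, stretcher}
4. drawer_front@(0, 0, 1) [+y clear] — {cam, drawer_front, side_panel, stretcher}
5. dowel@(1, 0, 1) [+x clear] — {cam, dowel, drawer_front, side_panel, stretcher}
6. rail@(1, -1, 0) [-y clear] — {cam, dowel, drawer_front, rail, side_panel, stretcher}
7. top@(1, -2, 0) [+x clear] — {cam, dowel, drawer_front, rail, side_panel, stretcher, top}
8. shelf@(0, 0, -1) [-x clear] — {cam, dowel, drawer_front, rail, shelf, side_panel, stretcher, top}
9. runner@(0, -1, 0) [-y clear] — {cam, dowel, drawer_front, rail, runner, shelf, side_panel, stretcher, top}
10. back_panel@(-1, -1, 0) [-y clear] — {back_panel, cam, dowel, drawer_front, rail, runner, shelf, side_panel, stretcher, top}

Valid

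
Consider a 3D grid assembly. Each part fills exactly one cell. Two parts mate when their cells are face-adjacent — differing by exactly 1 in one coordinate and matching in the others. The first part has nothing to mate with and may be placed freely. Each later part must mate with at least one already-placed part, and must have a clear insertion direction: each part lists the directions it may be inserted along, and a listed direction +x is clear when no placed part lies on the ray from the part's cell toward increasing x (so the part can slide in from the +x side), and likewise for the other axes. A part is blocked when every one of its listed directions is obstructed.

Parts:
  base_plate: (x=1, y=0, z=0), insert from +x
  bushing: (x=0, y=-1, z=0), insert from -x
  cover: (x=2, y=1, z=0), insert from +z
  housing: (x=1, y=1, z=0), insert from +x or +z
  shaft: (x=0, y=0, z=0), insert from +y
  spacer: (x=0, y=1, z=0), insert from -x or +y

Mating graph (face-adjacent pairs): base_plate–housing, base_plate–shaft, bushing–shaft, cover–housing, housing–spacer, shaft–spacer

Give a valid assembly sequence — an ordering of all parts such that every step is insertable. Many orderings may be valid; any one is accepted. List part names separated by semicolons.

housing; cover; base_plate; shaft; bushing; spacer

1. housing@(1, 1, 0) [+x clear] — {housing}
2. cover@(2, 1, 0) [+z clear] — {cover, housing}
3. base_plate@(1, 0, 0) [+x clear] — {base_plate, cover, housing}
4. shaft@(0, 0, 0) [+y clear] — {base_plate, cover, housing, shaft}
5. bushing@(0, -1, 0) [-x clear] — {base_plate, bushing, cover, housing, shaft}
6. spacer@(0, 1, 0) [-x clear] — {base_plate, bushing, cover, housing, shaft, spacer}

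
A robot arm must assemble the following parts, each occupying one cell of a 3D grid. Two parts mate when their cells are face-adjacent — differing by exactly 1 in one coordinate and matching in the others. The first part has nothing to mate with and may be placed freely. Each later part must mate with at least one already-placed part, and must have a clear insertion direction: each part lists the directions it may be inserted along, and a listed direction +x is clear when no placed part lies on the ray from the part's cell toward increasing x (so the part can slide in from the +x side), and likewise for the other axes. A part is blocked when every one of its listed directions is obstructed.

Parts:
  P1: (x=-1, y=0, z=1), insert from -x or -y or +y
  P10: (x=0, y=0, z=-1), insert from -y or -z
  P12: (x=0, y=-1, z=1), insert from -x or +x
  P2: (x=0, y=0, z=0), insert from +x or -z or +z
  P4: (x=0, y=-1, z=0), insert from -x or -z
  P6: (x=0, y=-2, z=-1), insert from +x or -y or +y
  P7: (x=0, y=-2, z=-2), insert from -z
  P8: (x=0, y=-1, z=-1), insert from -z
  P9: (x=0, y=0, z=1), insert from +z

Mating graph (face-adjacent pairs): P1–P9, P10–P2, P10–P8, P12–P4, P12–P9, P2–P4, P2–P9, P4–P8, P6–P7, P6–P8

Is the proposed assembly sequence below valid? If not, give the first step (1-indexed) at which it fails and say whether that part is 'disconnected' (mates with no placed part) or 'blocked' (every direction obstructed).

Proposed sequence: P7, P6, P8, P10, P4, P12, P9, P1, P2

Valid

1. P7@(0, -2, -2) [-z clear] — {P7}
2. P6@(0, -2, -1) [+x clear] — {P6, P7}
3. P8@(0, -1, -1) [-z clear] — {P6, P7, P8}
4. P10@(0, 0, -1) [-z clear] — {P10, P6, P7, P8}
5. P4@(0, -1, 0) [-x clear] — {P10, P4, P6, P7, P8}
6. P12@(0, -1, 1) [-x clear] — {P10, P12, P4, P6, P7, P8}
7. P9@(0, 0, 1) [+z clear] — {P10, P12, P4, P6, P7, P8, P9}
8. P1@(-1, 0, 1) [-x clear] — {P1, P10, P12, P4, P6, P7, P8, P9}
9. P2@(0, 0, 0) [+x clear] — {P1, P10, P12, P2, P4, P6, P7, P8, P9}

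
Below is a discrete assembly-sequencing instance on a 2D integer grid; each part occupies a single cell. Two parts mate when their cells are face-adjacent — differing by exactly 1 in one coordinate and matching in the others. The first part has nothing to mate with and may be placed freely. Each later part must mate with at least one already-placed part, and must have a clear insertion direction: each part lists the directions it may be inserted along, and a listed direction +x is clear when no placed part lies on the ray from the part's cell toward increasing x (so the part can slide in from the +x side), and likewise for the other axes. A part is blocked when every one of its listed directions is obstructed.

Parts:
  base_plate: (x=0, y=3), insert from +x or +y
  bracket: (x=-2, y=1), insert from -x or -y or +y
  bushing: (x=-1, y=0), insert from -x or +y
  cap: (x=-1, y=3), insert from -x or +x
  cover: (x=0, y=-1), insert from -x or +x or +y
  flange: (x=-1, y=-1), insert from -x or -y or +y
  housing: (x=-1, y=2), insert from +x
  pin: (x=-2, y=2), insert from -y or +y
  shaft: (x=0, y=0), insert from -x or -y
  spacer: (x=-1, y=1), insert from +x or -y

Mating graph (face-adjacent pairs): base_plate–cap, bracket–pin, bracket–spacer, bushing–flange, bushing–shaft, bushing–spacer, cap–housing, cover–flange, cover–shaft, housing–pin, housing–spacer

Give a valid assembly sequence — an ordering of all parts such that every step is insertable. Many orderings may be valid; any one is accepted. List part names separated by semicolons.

shaft; bushing; flange; cover; spacer; housing; cap; base_plate; pin; bracket

1. shaft@(0, 0) [-x clear] — {shaft}
2. bushing@(-1, 0) [-x clear] — {bushing, shaft}
3. flange@(-1, -1) [-x clear] — {bushing, flange, shaft}
4. cover@(0, -1) [+x clear] — {bushing, cover, flange, shaft}
5. spacer@(-1, 1) [+x clear] — {bushing, cover, flange, shaft, spacer}
6. housing@(-1, 2) [+x clear] — {bushing, cover, flange, housing, shaft, spacer}
7. cap@(-1, 3) [-x clear] — {bushing, cap, cover, flange, housing, shaft, spacer}
8. base_plate@(0, 3) [+x clear] — {base_plate, bushing, cap, cover, flange, housing, shaft, spacer}
9. pin@(-2, 2) [-y clear] — {base_plate, bushing, cap, cover, flange, housing, pin, shaft, spacer}
10. bracket@(-2, 1) [-x clear] — {base_plate, bracket, bushing, cap, cover, flange, housing, pin, shaft, spacer}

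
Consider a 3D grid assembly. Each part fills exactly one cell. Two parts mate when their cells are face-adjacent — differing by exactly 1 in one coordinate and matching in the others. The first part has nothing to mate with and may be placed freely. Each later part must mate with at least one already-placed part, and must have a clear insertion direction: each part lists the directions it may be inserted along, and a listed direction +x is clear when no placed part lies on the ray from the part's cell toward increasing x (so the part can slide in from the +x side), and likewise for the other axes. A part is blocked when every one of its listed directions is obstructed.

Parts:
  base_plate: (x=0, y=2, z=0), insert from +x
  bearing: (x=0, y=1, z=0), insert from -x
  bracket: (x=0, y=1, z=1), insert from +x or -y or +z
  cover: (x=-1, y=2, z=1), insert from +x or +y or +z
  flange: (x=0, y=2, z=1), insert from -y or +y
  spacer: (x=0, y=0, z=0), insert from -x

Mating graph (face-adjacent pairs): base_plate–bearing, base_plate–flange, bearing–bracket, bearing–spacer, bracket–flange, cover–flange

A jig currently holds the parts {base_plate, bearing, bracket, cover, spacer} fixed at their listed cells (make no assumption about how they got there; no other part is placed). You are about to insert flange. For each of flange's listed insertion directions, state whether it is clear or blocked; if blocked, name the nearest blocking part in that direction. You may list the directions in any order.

-y: nearest on ray is bracket@(0, 1, 1) ⇒ blocked
+y: ray from flange(0, 2, 1) has no placed part ⇒ clear

+y: clear; -y: blocked by bracket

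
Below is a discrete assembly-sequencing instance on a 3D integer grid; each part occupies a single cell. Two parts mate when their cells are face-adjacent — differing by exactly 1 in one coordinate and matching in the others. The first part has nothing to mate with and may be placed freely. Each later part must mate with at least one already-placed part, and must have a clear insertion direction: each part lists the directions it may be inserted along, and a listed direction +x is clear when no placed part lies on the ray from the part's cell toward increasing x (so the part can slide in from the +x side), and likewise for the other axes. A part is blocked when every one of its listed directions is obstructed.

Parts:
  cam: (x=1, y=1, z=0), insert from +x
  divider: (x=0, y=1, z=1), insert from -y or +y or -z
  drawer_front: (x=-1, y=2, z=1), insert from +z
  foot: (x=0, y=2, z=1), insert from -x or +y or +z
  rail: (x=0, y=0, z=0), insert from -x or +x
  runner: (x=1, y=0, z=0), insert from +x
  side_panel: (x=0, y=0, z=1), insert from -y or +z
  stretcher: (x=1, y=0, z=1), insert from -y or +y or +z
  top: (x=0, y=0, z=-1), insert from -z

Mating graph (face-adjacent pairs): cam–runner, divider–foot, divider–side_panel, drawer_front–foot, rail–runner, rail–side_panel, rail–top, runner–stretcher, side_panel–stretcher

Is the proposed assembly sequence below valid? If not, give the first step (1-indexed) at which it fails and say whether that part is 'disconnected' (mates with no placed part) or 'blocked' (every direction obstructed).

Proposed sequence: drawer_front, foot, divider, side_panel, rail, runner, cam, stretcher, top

Valid

1. drawer_front@(-1, 2, 1) [+z clear] — {drawer_front}
2. foot@(0, 2, 1) [+y clear] — {drawer_front, foot}
3. divider@(0, 1, 1) [-y clear] — {divider, drawer_front, foot}
4. side_panel@(0, 0, 1) [-y clear] — {divider, drawer_front, foot, side_panel}
5. rail@(0, 0, 0) [-x clear] — {divider, drawer_front, foot, rail, side_panel}
6. runner@(1, 0, 0) [+x clear] — {divider, drawer_front, foot, rail, runner, side_panel}
7. cam@(1, 1, 0) [+x clear] — {cam, divider, drawer_front, foot, rail, runner, side_panel}
8. stretcher@(1, 0, 1) [-y clear] — {cam, divider, drawer_front, foot, rail, runner, side_panel, stretcher}
9. top@(0, 0, -1) [-z clear] — {cam, divider, drawer_front, foot, rail, runner, side_panel, stretcher, top}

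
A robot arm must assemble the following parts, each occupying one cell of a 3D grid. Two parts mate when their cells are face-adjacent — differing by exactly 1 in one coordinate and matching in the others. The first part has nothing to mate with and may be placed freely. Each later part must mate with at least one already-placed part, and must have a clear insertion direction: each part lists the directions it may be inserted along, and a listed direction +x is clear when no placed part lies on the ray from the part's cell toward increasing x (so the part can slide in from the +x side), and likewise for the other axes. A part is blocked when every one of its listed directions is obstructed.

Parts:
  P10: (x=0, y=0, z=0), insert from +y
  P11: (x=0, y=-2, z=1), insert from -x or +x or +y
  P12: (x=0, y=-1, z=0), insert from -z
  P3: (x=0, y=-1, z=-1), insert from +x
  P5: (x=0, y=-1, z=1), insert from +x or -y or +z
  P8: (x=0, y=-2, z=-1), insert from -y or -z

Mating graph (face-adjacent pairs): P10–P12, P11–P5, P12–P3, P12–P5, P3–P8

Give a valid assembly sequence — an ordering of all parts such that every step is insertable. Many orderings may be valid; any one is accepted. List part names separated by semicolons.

1. P10@(0, 0, 0) [+y clear] — {P10}
2. P12@(0, -1, 0) [-z clear] — {P10, P12}
3. P3@(0, -1, -1) [+x clear] — {P10, P12, P3}
4. P8@(0, -2, -1) [-y clear] — {P10, P12, P3, P8}
5. P5@(0, -1, 1) [+x clear] — {P10, P12, P3, P5, P8}
6. P11@(0, -2, 1) [-x clear] — {P10, P11, P12, P3, P5, P8}

P10; P12; P3; P8; P5; P11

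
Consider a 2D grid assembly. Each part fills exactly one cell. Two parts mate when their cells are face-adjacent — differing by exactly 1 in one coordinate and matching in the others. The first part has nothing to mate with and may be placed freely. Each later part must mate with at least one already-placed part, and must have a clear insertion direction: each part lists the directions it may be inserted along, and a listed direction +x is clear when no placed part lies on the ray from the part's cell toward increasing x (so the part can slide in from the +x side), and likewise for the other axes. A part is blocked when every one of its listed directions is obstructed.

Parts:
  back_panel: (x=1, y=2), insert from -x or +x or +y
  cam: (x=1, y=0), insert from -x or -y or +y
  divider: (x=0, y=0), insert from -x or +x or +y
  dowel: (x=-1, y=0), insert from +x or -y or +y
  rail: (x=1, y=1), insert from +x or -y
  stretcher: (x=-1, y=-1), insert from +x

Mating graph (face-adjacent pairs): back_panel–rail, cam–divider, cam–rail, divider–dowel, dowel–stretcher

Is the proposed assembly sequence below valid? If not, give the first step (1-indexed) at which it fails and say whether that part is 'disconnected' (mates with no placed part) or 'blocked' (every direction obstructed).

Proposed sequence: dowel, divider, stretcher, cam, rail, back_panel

Valid

1. dowel@(-1, 0) [+x clear] — {dowel}
2. divider@(0, 0) [+x clear] — {divider, dowel}
3. stretcher@(-1, -1) [+x clear] — {divider, dowel, stretcher}
4. cam@(1, 0) [-y clear] — {cam, divider, dowel, stretcher}
5. rail@(1, 1) [+x clear] — {cam, divider, dowel, rail, stretcher}
6. back_panel@(1, 2) [-x clear] — {back_panel, cam, divider, dowel, rail, stretcher}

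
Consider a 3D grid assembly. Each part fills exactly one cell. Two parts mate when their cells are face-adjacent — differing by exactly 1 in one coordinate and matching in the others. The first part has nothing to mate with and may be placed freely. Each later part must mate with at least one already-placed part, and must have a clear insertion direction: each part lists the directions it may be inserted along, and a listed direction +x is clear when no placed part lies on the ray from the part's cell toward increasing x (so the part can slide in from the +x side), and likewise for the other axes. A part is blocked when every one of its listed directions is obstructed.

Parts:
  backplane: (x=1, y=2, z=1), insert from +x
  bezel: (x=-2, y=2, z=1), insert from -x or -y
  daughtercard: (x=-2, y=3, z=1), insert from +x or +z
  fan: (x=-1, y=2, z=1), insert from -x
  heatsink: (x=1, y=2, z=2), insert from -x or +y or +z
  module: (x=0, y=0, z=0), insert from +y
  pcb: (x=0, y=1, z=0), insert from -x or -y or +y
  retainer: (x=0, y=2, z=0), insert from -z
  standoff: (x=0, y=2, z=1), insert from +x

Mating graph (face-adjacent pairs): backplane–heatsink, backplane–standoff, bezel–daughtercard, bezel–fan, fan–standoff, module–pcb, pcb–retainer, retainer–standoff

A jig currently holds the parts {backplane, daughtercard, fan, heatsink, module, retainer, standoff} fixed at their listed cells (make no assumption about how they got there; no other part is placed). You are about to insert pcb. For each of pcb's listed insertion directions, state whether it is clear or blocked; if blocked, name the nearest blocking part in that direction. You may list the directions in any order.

+y: blocked by retainer; -x: clear; -y: blocked by module

-x: ray from pcb(0, 1, 0) has no placed part ⇒ clear
-y: nearest on ray is module@(0, 0, 0) ⇒ blocked
+y: nearest on ray is retainer@(0, 2, 0) ⇒ blocked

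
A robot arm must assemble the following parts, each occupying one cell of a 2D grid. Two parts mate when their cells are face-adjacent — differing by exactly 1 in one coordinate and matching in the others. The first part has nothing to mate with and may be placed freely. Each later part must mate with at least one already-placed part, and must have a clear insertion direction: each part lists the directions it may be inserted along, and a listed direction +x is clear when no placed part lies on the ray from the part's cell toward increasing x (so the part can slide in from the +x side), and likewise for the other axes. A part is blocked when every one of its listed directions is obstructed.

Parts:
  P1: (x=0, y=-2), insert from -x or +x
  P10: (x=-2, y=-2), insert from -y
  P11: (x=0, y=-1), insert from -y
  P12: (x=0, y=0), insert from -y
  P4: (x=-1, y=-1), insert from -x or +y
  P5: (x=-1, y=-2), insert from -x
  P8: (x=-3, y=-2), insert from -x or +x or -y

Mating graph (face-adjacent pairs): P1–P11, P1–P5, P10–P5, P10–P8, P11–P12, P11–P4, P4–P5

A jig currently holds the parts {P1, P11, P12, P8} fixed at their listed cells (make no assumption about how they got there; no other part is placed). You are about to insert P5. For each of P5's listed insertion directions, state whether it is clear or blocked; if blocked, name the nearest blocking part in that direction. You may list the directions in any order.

-x: nearest on ray is P8@(-3, -2) ⇒ blocked

-x: blocked by P8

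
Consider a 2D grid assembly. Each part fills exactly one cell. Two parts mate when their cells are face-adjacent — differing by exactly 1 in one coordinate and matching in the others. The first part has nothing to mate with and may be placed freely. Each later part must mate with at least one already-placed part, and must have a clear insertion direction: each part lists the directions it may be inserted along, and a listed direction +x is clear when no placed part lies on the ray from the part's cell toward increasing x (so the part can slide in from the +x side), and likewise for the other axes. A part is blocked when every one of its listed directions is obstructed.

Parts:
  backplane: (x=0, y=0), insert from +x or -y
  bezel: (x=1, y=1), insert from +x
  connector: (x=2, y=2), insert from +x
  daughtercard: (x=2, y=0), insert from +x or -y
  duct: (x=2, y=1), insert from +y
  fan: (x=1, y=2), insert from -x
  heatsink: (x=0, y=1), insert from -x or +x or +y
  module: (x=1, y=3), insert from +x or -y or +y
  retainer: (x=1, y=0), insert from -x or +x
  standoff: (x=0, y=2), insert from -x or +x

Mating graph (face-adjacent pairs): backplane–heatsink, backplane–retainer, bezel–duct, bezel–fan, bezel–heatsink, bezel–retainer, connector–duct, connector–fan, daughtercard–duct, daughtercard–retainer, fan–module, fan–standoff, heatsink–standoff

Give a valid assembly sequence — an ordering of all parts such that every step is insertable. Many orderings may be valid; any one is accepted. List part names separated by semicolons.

1. backplane@(0, 0) [+x clear] — {backplane}
2. retainer@(1, 0) [+x clear] — {backplane, retainer}
3. daughtercard@(2, 0) [+x clear] — {backplane, daughtercard, retainer}
4. bezel@(1, 1) [+x clear] — {backplane, bezel, daughtercard, retainer}
5. heatsink@(0, 1) [-x clear] — {backplane, bezel, daughtercard, heatsink, retainer}
6. fan@(1, 2) [-x clear] — {backplane, bezel, daughtercard, fan, heatsink, retainer}
7. standoff@(0, 2) [-x clear] — {backplane, bezel, daughtercard, fan, heatsink, retainer, standoff}
8. module@(1, 3) [+x clear] — {backplane, bezel, daughtercard, fan, heatsink, module, retainer, standoff}
9. duct@(2, 1) [+y clear] — {backplane, bezel, daughtercard, duct, fan, heatsink, module, retainer, standoff}
10. connector@(2, 2) [+x clear] — {backplane, bezel, connector, daughtercard, duct, fan, heatsink, module, retainer, standoff}

backplane; retainer; daughtercard; bezel; heatsink; fan; standoff; module; duct; connector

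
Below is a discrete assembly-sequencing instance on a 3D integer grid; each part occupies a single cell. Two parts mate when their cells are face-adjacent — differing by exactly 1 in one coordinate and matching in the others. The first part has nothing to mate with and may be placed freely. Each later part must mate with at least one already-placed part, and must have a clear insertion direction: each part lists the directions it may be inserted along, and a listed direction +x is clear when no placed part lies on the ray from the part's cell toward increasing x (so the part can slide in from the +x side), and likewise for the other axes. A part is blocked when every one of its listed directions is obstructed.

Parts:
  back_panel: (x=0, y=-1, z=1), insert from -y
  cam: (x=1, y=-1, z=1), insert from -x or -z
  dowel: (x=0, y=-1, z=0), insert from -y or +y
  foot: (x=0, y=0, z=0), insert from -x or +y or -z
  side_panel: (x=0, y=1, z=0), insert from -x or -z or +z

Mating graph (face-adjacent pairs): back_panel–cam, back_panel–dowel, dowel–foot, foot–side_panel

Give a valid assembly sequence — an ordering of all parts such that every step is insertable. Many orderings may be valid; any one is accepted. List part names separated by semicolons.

side_panel; foot; dowel; back_panel; cam

1. side_panel@(0, 1, 0) [-x clear] — {side_panel}
2. foot@(0, 0, 0) [-x clear] — {foot, side_panel}
3. dowel@(0, -1, 0) [-y clear] — {dowel, foot, side_panel}
4. back_panel@(0, -1, 1) [-y clear] — {back_panel, dowel, foot, side_panel}
5. cam@(1, -1, 1) [-z clear] — {back_panel, cam, dowel, foot, side_panel}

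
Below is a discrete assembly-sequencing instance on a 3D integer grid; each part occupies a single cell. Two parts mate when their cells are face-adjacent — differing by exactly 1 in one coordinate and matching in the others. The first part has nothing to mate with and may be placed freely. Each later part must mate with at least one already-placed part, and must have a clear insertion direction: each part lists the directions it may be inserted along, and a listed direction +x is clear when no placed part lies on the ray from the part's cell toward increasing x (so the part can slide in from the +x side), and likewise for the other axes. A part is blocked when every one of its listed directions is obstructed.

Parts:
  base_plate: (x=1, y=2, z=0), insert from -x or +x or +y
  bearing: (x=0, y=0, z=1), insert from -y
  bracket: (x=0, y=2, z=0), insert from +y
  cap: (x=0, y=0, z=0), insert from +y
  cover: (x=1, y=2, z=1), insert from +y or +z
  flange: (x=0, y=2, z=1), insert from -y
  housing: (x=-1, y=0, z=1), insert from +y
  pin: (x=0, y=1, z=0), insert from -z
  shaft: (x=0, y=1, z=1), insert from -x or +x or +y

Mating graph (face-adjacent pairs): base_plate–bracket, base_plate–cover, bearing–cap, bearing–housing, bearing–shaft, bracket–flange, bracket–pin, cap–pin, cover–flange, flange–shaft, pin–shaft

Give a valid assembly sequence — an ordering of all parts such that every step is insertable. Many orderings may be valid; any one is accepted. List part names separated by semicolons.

flange; shaft; bearing; cap; bracket; base_plate; housing; pin; cover

1. flange@(0, 2, 1) [-y clear] — {flange}
2. shaft@(0, 1, 1) [-x clear] — {flange, shaft}
3. bearing@(0, 0, 1) [-y clear] — {bearing, flange, shaft}
4. cap@(0, 0, 0) [+y clear] — {bearing, cap, flange, shaft}
5. bracket@(0, 2, 0) [+y clear] — {bearing, bracket, cap, flange, shaft}
6. base_plate@(1, 2, 0) [+x clear] — {base_plate, bearing, bracket, cap, flange, shaft}
7. housing@(-1, 0, 1) [+y clear] — {base_plate, bearing, bracket, cap, flange, housing, shaft}
8. pin@(0, 1, 0) [-z clear] — {base_plate, bearing, bracket, cap, flange, housing, pin, shaft}
9. cover@(1, 2, 1) [+y clear] — {base_plate, bearing, bracket, cap, cover, flange, housing, pin, shaft}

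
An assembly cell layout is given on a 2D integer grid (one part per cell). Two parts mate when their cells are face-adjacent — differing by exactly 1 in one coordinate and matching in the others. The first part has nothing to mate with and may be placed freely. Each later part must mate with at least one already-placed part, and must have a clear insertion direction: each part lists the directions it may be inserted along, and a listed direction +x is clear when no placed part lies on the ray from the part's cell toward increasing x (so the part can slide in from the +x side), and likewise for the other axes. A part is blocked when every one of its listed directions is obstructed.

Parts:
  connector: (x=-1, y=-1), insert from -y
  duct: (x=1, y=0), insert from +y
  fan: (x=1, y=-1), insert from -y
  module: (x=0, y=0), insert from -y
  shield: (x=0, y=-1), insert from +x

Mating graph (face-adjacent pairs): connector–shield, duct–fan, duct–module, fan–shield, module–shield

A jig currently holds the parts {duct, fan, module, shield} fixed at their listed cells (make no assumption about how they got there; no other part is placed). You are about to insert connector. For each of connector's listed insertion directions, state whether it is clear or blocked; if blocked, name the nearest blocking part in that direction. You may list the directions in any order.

-y: ray from connector(-1, -1) has no placed part ⇒ clear

-y: clear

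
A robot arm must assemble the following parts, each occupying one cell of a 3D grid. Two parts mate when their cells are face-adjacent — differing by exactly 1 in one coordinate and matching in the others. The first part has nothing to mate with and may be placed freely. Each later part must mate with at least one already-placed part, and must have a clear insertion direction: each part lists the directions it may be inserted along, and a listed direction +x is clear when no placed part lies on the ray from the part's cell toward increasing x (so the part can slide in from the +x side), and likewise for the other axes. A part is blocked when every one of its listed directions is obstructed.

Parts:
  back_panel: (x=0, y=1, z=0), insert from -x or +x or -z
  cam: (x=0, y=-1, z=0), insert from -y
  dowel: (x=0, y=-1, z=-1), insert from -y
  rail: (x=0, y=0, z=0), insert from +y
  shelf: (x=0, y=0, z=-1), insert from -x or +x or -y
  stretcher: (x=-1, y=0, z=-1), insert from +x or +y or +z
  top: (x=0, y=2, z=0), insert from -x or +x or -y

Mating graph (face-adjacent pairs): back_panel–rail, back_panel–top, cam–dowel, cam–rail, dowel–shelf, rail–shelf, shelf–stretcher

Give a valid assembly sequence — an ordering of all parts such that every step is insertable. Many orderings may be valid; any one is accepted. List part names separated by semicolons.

1. dowel@(0, -1, -1) [-y clear] — {dowel}
2. shelf@(0, 0, -1) [-x clear] — {dowel, shelf}
3. rail@(0, 0, 0) [+y clear] — {dowel, rail, shelf}
4. back_panel@(0, 1, 0) [-x clear] — {back_panel, dowel, rail, shelf}
5. stretcher@(-1, 0, -1) [+y clear] — {back_panel, dowel, rail, shelf, stretcher}
6. top@(0, 2, 0) [-x clear] — {back_panel, dowel, rail, shelf, stretcher, top}
7. cam@(0, -1, 0) [-y clear] — {back_panel, cam, dowel, rail, shelf, stretcher, top}

dowel; shelf; rail; back_panel; stretcher; top; cam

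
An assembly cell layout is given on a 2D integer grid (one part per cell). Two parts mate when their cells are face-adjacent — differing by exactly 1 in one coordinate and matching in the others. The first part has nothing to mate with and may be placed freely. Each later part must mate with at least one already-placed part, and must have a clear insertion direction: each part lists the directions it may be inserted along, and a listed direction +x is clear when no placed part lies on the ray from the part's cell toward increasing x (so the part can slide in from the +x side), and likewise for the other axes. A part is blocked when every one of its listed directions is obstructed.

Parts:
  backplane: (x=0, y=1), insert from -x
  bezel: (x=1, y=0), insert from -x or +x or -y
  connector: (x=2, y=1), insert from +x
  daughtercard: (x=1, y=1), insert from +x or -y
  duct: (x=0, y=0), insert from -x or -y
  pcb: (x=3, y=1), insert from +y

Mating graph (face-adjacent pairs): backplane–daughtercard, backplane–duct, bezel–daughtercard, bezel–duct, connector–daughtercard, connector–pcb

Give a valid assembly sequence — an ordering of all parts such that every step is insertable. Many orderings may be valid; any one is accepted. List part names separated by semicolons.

duct; bezel; daughtercard; connector; pcb; backplane

1. duct@(0, 0) [-x clear] — {duct}
2. bezel@(1, 0) [+x clear] — {bezel, duct}
3. daughtercard@(1, 1) [+x clear] — {bezel, daughtercard, duct}
4. connector@(2, 1) [+x clear] — {bezel, connector, daughtercard, duct}
5. pcb@(3, 1) [+y clear] — {bezel, connector, daughtercard, duct, pcb}
6. backplane@(0, 1) [-x clear] — {backplane, bezel, connector, daughtercard, duct, pcb}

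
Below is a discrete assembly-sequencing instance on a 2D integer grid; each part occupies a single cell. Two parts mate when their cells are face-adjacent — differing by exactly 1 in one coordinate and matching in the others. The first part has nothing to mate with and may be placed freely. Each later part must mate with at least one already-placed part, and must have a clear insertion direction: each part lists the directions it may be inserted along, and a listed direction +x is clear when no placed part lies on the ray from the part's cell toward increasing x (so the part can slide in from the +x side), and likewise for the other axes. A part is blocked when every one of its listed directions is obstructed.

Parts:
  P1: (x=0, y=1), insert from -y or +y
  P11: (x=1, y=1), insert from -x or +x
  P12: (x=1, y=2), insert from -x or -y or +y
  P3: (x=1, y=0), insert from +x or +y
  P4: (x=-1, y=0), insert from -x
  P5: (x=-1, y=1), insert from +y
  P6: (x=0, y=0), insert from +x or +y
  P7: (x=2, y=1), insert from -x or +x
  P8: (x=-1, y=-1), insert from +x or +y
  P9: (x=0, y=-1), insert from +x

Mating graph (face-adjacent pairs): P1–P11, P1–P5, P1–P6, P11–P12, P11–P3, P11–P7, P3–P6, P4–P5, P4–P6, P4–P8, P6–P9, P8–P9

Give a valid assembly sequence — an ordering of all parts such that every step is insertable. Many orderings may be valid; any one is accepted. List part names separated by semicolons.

1. P9@(0, -1) [+x clear] — {P9}
2. P6@(0, 0) [+x clear] — {P6, P9}
3. P8@(-1, -1) [+y clear] — {P6, P8, P9}
4. P4@(-1, 0) [-x clear] — {P4, P6, P8, P9}
5. P5@(-1, 1) [+y clear] — {P4, P5, P6, P8, P9}
6. P3@(1, 0) [+x clear] — {P3, P4, P5, P6, P8, P9}
7. P11@(1, 1) [+x clear] — {P11, P3, P4, P5, P6, P8, P9}
8. P12@(1, 2) [-x clear] — {P11, P12, P3, P4, P5, P6, P8, P9}
9. P7@(2, 1) [+x clear] — {P11, P12, P3, P4, P5, P6, P7, P8, P9}
10. P1@(0, 1) [+y clear] — {P1, P11, P12, P3, P4, P5, P6, P7, P8, P9}

P9; P6; P8; P4; P5; P3; P11; P12; P7; P1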